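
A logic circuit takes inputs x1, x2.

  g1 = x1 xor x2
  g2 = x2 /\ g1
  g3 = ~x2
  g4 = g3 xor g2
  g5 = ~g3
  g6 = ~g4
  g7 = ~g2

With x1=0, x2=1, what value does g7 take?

g1 = 0 xor 1 = 1
g2 = 1 /\ 1 = 1
g7 = ~1 = 0

0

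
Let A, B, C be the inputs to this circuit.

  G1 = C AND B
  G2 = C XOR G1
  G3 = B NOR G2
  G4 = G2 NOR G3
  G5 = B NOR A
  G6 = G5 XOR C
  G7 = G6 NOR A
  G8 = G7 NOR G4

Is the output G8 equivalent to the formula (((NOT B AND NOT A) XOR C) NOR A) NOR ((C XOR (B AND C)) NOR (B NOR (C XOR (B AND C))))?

Yes

G1 = C AND B
G2 = C XOR G1 = C XOR (C AND B)
G3 = B NOR G2 = B NOR (C XOR (C AND B))
G4 = G2 NOR G3 = (C XOR (C AND B)) NOR (B NOR (C XOR (C AND B)))
G5 = B NOR A
G6 = G5 XOR C = (B NOR A) XOR C
G7 = G6 NOR A = ((B NOR A) XOR C) NOR A
G8 = G7 NOR G4 = (((B NOR A) XOR C) NOR A) NOR ((C XOR (C AND B)) NOR (B NOR (C XOR (C AND B))))
At A=0, B=0, C=1: circuit gives 0, formula gives 0.
At A=0, B=0, C=0: circuit gives 1, formula gives 1.
Agrees on all 8 inputs.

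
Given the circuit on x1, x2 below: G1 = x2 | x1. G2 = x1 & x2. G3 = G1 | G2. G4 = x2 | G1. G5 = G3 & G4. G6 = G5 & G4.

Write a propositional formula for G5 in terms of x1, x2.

G1 = x2 | x1
G2 = x1 & x2
G3 = G1 | G2 = (x2 | x1) | (x1 & x2)
G4 = x2 | G1 = x2 | (x2 | x1)
G5 = G3 & G4 = ((x2 | x1) | (x1 & x2)) & (x2 | (x2 | x1))

((x2 | x1) | (x1 & x2)) & (x2 | (x2 | x1))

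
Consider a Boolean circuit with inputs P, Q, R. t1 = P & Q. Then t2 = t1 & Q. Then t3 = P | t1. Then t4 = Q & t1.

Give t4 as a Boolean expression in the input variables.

t1 = P & Q
t4 = Q & t1 = Q & (P & Q)

Q & (P & Q)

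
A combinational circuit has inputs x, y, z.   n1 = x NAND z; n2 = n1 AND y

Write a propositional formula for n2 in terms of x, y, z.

n1 = x NAND z
n2 = n1 AND y = (x NAND z) AND y

(x NAND z) AND y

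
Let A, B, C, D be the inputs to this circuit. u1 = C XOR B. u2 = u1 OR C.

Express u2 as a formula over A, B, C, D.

(C XOR B) OR C

u1 = C XOR B
u2 = u1 OR C = (C XOR B) OR C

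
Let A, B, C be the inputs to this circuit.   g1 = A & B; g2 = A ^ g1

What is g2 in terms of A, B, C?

A ^ (A & B)

g1 = A & B
g2 = A ^ g1 = A ^ (A & B)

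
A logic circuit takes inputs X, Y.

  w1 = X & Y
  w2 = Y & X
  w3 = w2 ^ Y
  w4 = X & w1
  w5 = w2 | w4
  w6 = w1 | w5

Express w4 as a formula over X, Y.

w1 = X & Y
w4 = X & w1 = X & (X & Y)

X & (X & Y)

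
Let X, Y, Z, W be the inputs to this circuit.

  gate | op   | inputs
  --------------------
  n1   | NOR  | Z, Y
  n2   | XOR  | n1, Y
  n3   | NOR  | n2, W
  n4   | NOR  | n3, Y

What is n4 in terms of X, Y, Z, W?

n1 = Z NOR Y
n2 = n1 XOR Y = (Z NOR Y) XOR Y
n3 = n2 NOR W = ((Z NOR Y) XOR Y) NOR W
n4 = n3 NOR Y = (((Z NOR Y) XOR Y) NOR W) NOR Y

(((Z NOR Y) XOR Y) NOR W) NOR Y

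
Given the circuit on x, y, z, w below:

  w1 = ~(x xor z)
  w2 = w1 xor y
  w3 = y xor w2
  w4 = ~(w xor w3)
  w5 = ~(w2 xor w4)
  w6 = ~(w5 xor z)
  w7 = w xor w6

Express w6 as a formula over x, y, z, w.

~((~(((~(x xor z)) xor y) xor (~(w xor (y xor ((~(x xor z)) xor y)))))) xor z)

w1 = ~(x xor z)
w2 = w1 xor y = (~(x xor z)) xor y
w3 = y xor w2 = y xor ((~(x xor z)) xor y)
w4 = ~(w xor w3) = ~(w xor (y xor ((~(x xor z)) xor y)))
w5 = ~(w2 xor w4) = ~(((~(x xor z)) xor y) xor (~(w xor (y xor ((~(x xor z)) xor y)))))
w6 = ~(w5 xor z) = ~((~(((~(x xor z)) xor y) xor (~(w xor (y xor ((~(x xor z)) xor y)))))) xor z)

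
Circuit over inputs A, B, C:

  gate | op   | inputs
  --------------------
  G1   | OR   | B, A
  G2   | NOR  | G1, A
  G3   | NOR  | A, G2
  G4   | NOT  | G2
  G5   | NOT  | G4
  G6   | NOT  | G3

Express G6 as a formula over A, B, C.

NOT (A NOR ((B OR A) NOR A))

G1 = B OR A
G2 = G1 NOR A = (B OR A) NOR A
G3 = A NOR G2 = A NOR ((B OR A) NOR A)
G6 = NOT G3 = NOT (A NOR ((B OR A) NOR A))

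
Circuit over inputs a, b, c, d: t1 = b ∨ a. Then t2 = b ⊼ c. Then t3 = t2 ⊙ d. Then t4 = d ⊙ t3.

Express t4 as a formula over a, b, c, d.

t2 = b ⊼ c
t3 = t2 ⊙ d = (b ⊼ c) ⊙ d
t4 = d ⊙ t3 = d ⊙ ((b ⊼ c) ⊙ d)

d ⊙ ((b ⊼ c) ⊙ d)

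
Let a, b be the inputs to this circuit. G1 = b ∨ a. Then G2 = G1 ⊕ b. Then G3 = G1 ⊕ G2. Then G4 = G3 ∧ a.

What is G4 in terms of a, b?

((b ∨ a) ⊕ ((b ∨ a) ⊕ b)) ∧ a

G1 = b ∨ a
G2 = G1 ⊕ b = (b ∨ a) ⊕ b
G3 = G1 ⊕ G2 = (b ∨ a) ⊕ ((b ∨ a) ⊕ b)
G4 = G3 ∧ a = ((b ∨ a) ⊕ ((b ∨ a) ⊕ b)) ∧ a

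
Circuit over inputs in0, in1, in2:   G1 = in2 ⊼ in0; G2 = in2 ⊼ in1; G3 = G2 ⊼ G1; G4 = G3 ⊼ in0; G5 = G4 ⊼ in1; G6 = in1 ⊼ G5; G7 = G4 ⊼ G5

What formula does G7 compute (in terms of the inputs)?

(((in2 ⊼ in1) ⊼ (in2 ⊼ in0)) ⊼ in0) ⊼ ((((in2 ⊼ in1) ⊼ (in2 ⊼ in0)) ⊼ in0) ⊼ in1)

G1 = in2 ⊼ in0
G2 = in2 ⊼ in1
G3 = G2 ⊼ G1 = (in2 ⊼ in1) ⊼ (in2 ⊼ in0)
G4 = G3 ⊼ in0 = ((in2 ⊼ in1) ⊼ (in2 ⊼ in0)) ⊼ in0
G5 = G4 ⊼ in1 = (((in2 ⊼ in1) ⊼ (in2 ⊼ in0)) ⊼ in0) ⊼ in1
G7 = G4 ⊼ G5 = (((in2 ⊼ in1) ⊼ (in2 ⊼ in0)) ⊼ in0) ⊼ ((((in2 ⊼ in1) ⊼ (in2 ⊼ in0)) ⊼ in0) ⊼ in1)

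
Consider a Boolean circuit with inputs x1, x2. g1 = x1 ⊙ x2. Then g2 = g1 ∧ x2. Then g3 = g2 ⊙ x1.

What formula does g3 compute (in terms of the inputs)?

((x1 ⊙ x2) ∧ x2) ⊙ x1

g1 = x1 ⊙ x2
g2 = g1 ∧ x2 = (x1 ⊙ x2) ∧ x2
g3 = g2 ⊙ x1 = ((x1 ⊙ x2) ∧ x2) ⊙ x1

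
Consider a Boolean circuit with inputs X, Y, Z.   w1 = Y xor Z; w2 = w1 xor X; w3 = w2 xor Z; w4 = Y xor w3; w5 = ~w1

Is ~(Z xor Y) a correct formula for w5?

w1 = Y xor Z
w5 = ~w1 = ~(Y xor Z)
At X=0, Y=0, Z=1: circuit gives 0, formula gives 0.
At X=0, Y=0, Z=0: circuit gives 1, formula gives 1.
Agrees on all 8 inputs.

Yes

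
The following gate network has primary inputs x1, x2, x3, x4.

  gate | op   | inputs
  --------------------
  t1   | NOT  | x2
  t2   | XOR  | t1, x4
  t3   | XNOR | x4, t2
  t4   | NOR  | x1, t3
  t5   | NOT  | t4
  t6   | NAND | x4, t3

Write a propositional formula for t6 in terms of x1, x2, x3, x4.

x4 NAND (x4 XNOR (NOT x2 XOR x4))

t1 = NOT x2
t2 = t1 XOR x4 = NOT x2 XOR x4
t3 = x4 XNOR t2 = x4 XNOR (NOT x2 XOR x4)
t6 = x4 NAND t3 = x4 NAND (x4 XNOR (NOT x2 XOR x4))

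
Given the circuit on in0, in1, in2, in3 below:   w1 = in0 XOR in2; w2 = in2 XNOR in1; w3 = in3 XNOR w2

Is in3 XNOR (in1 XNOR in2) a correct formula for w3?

Yes

w2 = in2 XNOR in1
w3 = in3 XNOR w2 = in3 XNOR (in2 XNOR in1)
At in0=0, in1=0, in2=0, in3=0: circuit gives 0, formula gives 0.
At in0=0, in1=0, in2=0, in3=1: circuit gives 1, formula gives 1.
Agrees on all 16 inputs.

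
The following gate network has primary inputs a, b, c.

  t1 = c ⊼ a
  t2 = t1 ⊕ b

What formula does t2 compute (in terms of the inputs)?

(c ⊼ a) ⊕ b

t1 = c ⊼ a
t2 = t1 ⊕ b = (c ⊼ a) ⊕ b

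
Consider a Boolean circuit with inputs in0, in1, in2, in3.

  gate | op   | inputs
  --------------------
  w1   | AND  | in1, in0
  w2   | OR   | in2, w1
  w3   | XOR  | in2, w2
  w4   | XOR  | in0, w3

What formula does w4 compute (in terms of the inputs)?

in0 XOR (in2 XOR (in2 OR (in1 AND in0)))

w1 = in1 AND in0
w2 = in2 OR w1 = in2 OR (in1 AND in0)
w3 = in2 XOR w2 = in2 XOR (in2 OR (in1 AND in0))
w4 = in0 XOR w3 = in0 XOR (in2 XOR (in2 OR (in1 AND in0)))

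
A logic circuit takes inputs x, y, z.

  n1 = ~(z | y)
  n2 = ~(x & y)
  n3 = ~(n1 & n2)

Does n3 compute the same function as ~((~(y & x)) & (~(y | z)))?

n1 = ~(z | y)
n2 = ~(x & y)
n3 = ~(n1 & n2) = ~((~(z | y)) & (~(x & y)))
At x=0, y=0, z=0: circuit gives 0, formula gives 0.
At x=0, y=0, z=1: circuit gives 1, formula gives 1.
Agrees on all 8 inputs.

Yes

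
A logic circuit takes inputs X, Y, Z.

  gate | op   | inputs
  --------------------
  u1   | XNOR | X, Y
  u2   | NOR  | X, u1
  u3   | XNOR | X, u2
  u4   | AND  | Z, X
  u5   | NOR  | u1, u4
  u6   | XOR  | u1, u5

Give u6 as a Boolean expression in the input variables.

(X XNOR Y) XOR ((X XNOR Y) NOR (Z AND X))

u1 = X XNOR Y
u4 = Z AND X
u5 = u1 NOR u4 = (X XNOR Y) NOR (Z AND X)
u6 = u1 XOR u5 = (X XNOR Y) XOR ((X XNOR Y) NOR (Z AND X))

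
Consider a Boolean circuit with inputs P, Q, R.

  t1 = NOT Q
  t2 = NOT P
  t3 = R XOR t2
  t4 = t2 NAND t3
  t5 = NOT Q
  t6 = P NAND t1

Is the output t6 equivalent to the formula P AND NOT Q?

t1 = NOT Q
t6 = P NAND t1 = P NAND NOT Q
At P=0, Q=0, R=0: circuit gives 1, formula gives 0.

No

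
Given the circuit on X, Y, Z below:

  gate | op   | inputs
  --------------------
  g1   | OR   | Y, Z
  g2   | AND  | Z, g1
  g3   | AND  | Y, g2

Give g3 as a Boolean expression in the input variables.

g1 = Y OR Z
g2 = Z AND g1 = Z AND (Y OR Z)
g3 = Y AND g2 = Y AND (Z AND (Y OR Z))

Y AND (Z AND (Y OR Z))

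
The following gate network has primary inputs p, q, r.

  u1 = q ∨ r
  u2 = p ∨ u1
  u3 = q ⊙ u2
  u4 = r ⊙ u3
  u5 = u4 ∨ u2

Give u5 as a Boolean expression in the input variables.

u1 = q ∨ r
u2 = p ∨ u1 = p ∨ (q ∨ r)
u3 = q ⊙ u2 = q ⊙ (p ∨ (q ∨ r))
u4 = r ⊙ u3 = r ⊙ (q ⊙ (p ∨ (q ∨ r)))
u5 = u4 ∨ u2 = (r ⊙ (q ⊙ (p ∨ (q ∨ r)))) ∨ (p ∨ (q ∨ r))

(r ⊙ (q ⊙ (p ∨ (q ∨ r)))) ∨ (p ∨ (q ∨ r))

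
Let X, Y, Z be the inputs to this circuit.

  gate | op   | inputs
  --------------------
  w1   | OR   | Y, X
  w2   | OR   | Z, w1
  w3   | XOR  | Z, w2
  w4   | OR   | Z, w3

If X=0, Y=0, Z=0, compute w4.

w1 = 0 OR 0 = 0
w2 = 0 OR 0 = 0
w3 = 0 XOR 0 = 0
w4 = 0 OR 0 = 0

0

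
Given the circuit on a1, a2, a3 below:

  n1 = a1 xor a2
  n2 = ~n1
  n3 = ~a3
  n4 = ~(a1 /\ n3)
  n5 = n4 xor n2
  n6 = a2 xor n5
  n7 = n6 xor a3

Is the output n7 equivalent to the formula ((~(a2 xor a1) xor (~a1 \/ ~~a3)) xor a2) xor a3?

n1 = a1 xor a2
n2 = ~n1 = ~(a1 xor a2)
n3 = ~a3
n4 = ~(a1 /\ n3) = ~(a1 /\ ~a3)
n5 = n4 xor n2 = (~(a1 /\ ~a3)) xor ~(a1 xor a2)
n6 = a2 xor n5 = a2 xor ((~(a1 /\ ~a3)) xor ~(a1 xor a2))
n7 = n6 xor a3 = (a2 xor ((~(a1 /\ ~a3)) xor ~(a1 xor a2))) xor a3
At a1=0, a2=0, a3=0: circuit gives 0, formula gives 0.
At a1=0, a2=0, a3=1: circuit gives 1, formula gives 1.
Agrees on all 8 inputs.

Yes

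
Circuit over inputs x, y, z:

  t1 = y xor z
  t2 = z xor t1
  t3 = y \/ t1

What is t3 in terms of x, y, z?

y \/ (y xor z)

t1 = y xor z
t3 = y \/ t1 = y \/ (y xor z)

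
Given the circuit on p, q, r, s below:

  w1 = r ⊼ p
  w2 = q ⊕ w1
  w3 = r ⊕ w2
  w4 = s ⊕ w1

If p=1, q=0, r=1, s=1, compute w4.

1

w1 = 1 ⊼ 1 = 0
w4 = 1 ⊕ 0 = 1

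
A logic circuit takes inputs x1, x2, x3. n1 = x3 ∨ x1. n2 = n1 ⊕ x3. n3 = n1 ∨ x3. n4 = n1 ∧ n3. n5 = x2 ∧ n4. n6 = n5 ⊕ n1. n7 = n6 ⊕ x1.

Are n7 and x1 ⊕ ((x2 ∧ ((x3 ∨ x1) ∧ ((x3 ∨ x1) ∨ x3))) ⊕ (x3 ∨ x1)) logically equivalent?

n1 = x3 ∨ x1
n3 = n1 ∨ x3 = (x3 ∨ x1) ∨ x3
n4 = n1 ∧ n3 = (x3 ∨ x1) ∧ ((x3 ∨ x1) ∨ x3)
n5 = x2 ∧ n4 = x2 ∧ ((x3 ∨ x1) ∧ ((x3 ∨ x1) ∨ x3))
n6 = n5 ⊕ n1 = (x2 ∧ ((x3 ∨ x1) ∧ ((x3 ∨ x1) ∨ x3))) ⊕ (x3 ∨ x1)
n7 = n6 ⊕ x1 = ((x2 ∧ ((x3 ∨ x1) ∧ ((x3 ∨ x1) ∨ x3))) ⊕ (x3 ∨ x1)) ⊕ x1
At x1=0, x2=0, x3=0: circuit gives 0, formula gives 0.
At x1=0, x2=0, x3=1: circuit gives 1, formula gives 1.
Agrees on all 8 inputs.

Yes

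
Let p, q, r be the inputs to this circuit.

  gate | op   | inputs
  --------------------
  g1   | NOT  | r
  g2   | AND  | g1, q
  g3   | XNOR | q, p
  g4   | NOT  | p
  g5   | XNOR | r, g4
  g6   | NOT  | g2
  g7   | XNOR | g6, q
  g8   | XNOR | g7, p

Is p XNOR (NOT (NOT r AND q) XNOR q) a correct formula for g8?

g1 = NOT r
g2 = g1 AND q = NOT r AND q
g6 = NOT g2 = NOT (NOT r AND q)
g7 = g6 XNOR q = NOT (NOT r AND q) XNOR q
g8 = g7 XNOR p = (NOT (NOT r AND q) XNOR q) XNOR p
At p=0, q=1, r=1: circuit gives 0, formula gives 0.
At p=0, q=0, r=0: circuit gives 1, formula gives 1.
Agrees on all 8 inputs.

Yes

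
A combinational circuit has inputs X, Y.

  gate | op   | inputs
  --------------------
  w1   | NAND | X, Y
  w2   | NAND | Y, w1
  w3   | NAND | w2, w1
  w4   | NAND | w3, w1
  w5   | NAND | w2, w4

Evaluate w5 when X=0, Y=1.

w1 = 0 NAND 1 = 1
w2 = 1 NAND 1 = 0
w3 = 0 NAND 1 = 1
w4 = 1 NAND 1 = 0
w5 = 0 NAND 0 = 1

1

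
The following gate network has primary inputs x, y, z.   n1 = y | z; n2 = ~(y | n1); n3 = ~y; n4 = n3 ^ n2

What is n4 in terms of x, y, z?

n1 = y | z
n2 = ~(y | n1) = ~(y | (y | z))
n3 = ~y
n4 = n3 ^ n2 = ~y ^ (~(y | (y | z)))

~y ^ (~(y | (y | z)))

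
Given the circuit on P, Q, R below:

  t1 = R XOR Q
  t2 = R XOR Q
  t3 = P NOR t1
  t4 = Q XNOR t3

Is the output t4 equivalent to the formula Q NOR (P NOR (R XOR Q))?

t1 = R XOR Q
t3 = P NOR t1 = P NOR (R XOR Q)
t4 = Q XNOR t3 = Q XNOR (P NOR (R XOR Q))
At P=0, Q=1, R=1: circuit gives 1, formula gives 0.

No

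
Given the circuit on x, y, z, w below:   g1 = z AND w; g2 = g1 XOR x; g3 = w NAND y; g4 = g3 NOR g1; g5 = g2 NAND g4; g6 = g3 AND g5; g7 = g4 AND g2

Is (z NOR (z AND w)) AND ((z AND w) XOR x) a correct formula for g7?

g1 = z AND w
g2 = g1 XOR x = (z AND w) XOR x
g3 = w NAND y
g4 = g3 NOR g1 = (w NAND y) NOR (z AND w)
g7 = g4 AND g2 = ((w NAND y) NOR (z AND w)) AND ((z AND w) XOR x)
At x=1, y=0, z=0, w=0: circuit gives 0, formula gives 1.

No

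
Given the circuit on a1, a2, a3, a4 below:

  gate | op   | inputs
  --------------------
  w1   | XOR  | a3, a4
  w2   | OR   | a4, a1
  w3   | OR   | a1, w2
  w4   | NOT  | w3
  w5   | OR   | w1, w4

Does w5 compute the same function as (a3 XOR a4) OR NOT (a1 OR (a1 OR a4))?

Yes

w1 = a3 XOR a4
w2 = a4 OR a1
w3 = a1 OR w2 = a1 OR (a4 OR a1)
w4 = NOT w3 = NOT (a1 OR (a4 OR a1))
w5 = w1 OR w4 = (a3 XOR a4) OR NOT (a1 OR (a4 OR a1))
At a1=0, a2=0, a3=1, a4=1: circuit gives 0, formula gives 0.
At a1=0, a2=0, a3=0, a4=0: circuit gives 1, formula gives 1.
Agrees on all 16 inputs.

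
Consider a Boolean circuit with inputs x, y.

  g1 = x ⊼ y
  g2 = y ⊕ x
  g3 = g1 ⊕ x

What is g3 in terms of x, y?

g1 = x ⊼ y
g3 = g1 ⊕ x = (x ⊼ y) ⊕ x

(x ⊼ y) ⊕ x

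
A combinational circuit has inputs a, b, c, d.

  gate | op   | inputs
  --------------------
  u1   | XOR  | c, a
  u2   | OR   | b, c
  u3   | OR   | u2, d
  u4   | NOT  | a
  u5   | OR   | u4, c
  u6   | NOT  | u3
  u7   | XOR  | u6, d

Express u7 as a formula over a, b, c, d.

u2 = b OR c
u3 = u2 OR d = (b OR c) OR d
u6 = NOT u3 = NOT ((b OR c) OR d)
u7 = u6 XOR d = NOT ((b OR c) OR d) XOR d

NOT ((b OR c) OR d) XOR d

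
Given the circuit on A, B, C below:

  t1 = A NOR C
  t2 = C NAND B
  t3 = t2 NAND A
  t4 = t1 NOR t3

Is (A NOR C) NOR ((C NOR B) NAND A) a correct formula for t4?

t1 = A NOR C
t2 = C NAND B
t3 = t2 NAND A = (C NAND B) NAND A
t4 = t1 NOR t3 = (A NOR C) NOR ((C NAND B) NAND A)
At A=1, B=0, C=1: circuit gives 1, formula gives 0.

No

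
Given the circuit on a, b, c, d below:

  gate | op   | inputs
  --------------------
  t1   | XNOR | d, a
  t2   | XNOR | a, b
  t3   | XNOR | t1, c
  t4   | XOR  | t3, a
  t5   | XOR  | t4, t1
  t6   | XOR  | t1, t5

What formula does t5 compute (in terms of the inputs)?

(((d XNOR a) XNOR c) XOR a) XOR (d XNOR a)

t1 = d XNOR a
t3 = t1 XNOR c = (d XNOR a) XNOR c
t4 = t3 XOR a = ((d XNOR a) XNOR c) XOR a
t5 = t4 XOR t1 = (((d XNOR a) XNOR c) XOR a) XOR (d XNOR a)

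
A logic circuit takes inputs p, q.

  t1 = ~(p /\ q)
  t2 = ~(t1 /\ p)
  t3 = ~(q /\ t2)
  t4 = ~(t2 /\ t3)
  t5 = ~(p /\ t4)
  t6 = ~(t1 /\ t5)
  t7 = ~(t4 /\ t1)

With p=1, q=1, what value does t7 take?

1

t1 = ~(1 /\ 1) = 0
t2 = ~(0 /\ 1) = 1
t3 = ~(1 /\ 1) = 0
t4 = ~(1 /\ 0) = 1
t7 = ~(1 /\ 0) = 1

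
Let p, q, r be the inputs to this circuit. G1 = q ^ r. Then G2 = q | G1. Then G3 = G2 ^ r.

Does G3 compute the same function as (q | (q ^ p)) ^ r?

G1 = q ^ r
G2 = q | G1 = q | (q ^ r)
G3 = G2 ^ r = (q | (q ^ r)) ^ r
At p=0, q=0, r=1: circuit gives 0, formula gives 1.

No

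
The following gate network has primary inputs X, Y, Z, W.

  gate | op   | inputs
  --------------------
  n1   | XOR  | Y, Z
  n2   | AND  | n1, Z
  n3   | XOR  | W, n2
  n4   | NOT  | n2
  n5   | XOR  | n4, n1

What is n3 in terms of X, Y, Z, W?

W XOR ((Y XOR Z) AND Z)

n1 = Y XOR Z
n2 = n1 AND Z = (Y XOR Z) AND Z
n3 = W XOR n2 = W XOR ((Y XOR Z) AND Z)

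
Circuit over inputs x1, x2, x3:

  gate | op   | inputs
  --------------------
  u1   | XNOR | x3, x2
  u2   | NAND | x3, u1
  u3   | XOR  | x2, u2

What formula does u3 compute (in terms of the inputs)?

u1 = x3 XNOR x2
u2 = x3 NAND u1 = x3 NAND (x3 XNOR x2)
u3 = x2 XOR u2 = x2 XOR (x3 NAND (x3 XNOR x2))

x2 XOR (x3 NAND (x3 XNOR x2))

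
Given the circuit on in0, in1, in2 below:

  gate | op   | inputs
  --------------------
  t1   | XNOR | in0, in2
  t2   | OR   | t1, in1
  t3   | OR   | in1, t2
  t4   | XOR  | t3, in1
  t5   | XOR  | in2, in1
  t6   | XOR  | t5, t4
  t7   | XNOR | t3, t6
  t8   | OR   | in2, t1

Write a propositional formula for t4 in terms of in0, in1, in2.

t1 = in0 XNOR in2
t2 = t1 OR in1 = (in0 XNOR in2) OR in1
t3 = in1 OR t2 = in1 OR ((in0 XNOR in2) OR in1)
t4 = t3 XOR in1 = (in1 OR ((in0 XNOR in2) OR in1)) XOR in1

(in1 OR ((in0 XNOR in2) OR in1)) XOR in1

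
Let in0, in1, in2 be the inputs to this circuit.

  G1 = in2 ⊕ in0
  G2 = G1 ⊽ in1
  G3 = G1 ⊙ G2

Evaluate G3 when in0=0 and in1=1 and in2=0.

1

G1 = 0 ⊕ 0 = 0
G2 = 0 ⊽ 1 = 0
G3 = 0 ⊙ 0 = 1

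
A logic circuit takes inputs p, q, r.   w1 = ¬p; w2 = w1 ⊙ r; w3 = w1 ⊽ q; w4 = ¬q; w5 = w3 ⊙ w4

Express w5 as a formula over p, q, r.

(¬p ⊽ q) ⊙ ¬q

w1 = ¬p
w3 = w1 ⊽ q = ¬p ⊽ q
w4 = ¬q
w5 = w3 ⊙ w4 = (¬p ⊽ q) ⊙ ¬q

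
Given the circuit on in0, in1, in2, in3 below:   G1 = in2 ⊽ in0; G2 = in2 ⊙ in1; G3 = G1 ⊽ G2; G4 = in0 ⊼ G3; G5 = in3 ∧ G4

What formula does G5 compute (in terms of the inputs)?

G1 = in2 ⊽ in0
G2 = in2 ⊙ in1
G3 = G1 ⊽ G2 = (in2 ⊽ in0) ⊽ (in2 ⊙ in1)
G4 = in0 ⊼ G3 = in0 ⊼ ((in2 ⊽ in0) ⊽ (in2 ⊙ in1))
G5 = in3 ∧ G4 = in3 ∧ (in0 ⊼ ((in2 ⊽ in0) ⊽ (in2 ⊙ in1)))

in3 ∧ (in0 ⊼ ((in2 ⊽ in0) ⊽ (in2 ⊙ in1)))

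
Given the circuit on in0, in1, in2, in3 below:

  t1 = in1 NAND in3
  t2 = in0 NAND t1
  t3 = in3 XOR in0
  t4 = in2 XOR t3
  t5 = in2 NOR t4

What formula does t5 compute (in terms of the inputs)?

in2 NOR (in2 XOR (in3 XOR in0))

t3 = in3 XOR in0
t4 = in2 XOR t3 = in2 XOR (in3 XOR in0)
t5 = in2 NOR t4 = in2 NOR (in2 XOR (in3 XOR in0))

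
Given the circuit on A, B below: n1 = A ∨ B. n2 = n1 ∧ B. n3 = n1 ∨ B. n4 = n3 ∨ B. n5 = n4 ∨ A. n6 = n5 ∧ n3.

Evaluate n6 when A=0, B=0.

n1 = 0 ∨ 0 = 0
n3 = 0 ∨ 0 = 0
n4 = 0 ∨ 0 = 0
n5 = 0 ∨ 0 = 0
n6 = 0 ∧ 0 = 0

0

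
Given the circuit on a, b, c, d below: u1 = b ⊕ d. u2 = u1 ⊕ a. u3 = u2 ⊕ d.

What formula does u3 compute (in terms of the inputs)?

u1 = b ⊕ d
u2 = u1 ⊕ a = (b ⊕ d) ⊕ a
u3 = u2 ⊕ d = ((b ⊕ d) ⊕ a) ⊕ d

((b ⊕ d) ⊕ a) ⊕ d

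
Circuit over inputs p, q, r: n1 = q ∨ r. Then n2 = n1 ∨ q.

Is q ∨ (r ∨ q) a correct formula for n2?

Yes

n1 = q ∨ r
n2 = n1 ∨ q = (q ∨ r) ∨ q
At p=0, q=0, r=0: circuit gives 0, formula gives 0.
At p=0, q=0, r=1: circuit gives 1, formula gives 1.
Agrees on all 8 inputs.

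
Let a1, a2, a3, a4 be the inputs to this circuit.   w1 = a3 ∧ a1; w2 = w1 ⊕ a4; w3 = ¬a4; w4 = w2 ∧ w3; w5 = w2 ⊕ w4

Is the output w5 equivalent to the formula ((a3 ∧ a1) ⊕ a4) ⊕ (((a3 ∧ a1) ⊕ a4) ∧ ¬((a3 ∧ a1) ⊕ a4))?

No

w1 = a3 ∧ a1
w2 = w1 ⊕ a4 = (a3 ∧ a1) ⊕ a4
w3 = ¬a4
w4 = w2 ∧ w3 = ((a3 ∧ a1) ⊕ a4) ∧ ¬a4
w5 = w2 ⊕ w4 = ((a3 ∧ a1) ⊕ a4) ⊕ (((a3 ∧ a1) ⊕ a4) ∧ ¬a4)
At a1=1, a2=0, a3=1, a4=0: circuit gives 0, formula gives 1.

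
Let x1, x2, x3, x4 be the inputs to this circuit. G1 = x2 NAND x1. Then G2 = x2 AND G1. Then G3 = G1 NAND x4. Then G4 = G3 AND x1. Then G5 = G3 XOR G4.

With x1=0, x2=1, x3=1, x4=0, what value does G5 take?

G1 = 1 NAND 0 = 1
G3 = 1 NAND 0 = 1
G4 = 1 AND 0 = 0
G5 = 1 XOR 0 = 1

1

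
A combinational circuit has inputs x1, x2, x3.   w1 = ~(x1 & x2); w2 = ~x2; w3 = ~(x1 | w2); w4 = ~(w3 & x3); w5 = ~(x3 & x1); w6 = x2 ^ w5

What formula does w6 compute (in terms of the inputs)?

x2 ^ (~(x3 & x1))

w5 = ~(x3 & x1)
w6 = x2 ^ w5 = x2 ^ (~(x3 & x1))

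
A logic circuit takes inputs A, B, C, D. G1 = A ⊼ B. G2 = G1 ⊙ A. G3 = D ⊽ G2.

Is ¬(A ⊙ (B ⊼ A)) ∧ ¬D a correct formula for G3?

G1 = A ⊼ B
G2 = G1 ⊙ A = (A ⊼ B) ⊙ A
G3 = D ⊽ G2 = D ⊽ ((A ⊼ B) ⊙ A)
At A=0, B=0, C=0, D=1: circuit gives 0, formula gives 0.
At A=0, B=0, C=0, D=0: circuit gives 1, formula gives 1.
Agrees on all 16 inputs.

Yes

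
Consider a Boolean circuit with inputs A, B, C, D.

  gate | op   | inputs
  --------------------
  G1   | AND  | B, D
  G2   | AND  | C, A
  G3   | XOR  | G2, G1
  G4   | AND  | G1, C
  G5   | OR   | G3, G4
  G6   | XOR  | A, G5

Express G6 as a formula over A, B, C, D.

A XOR (((C AND A) XOR (B AND D)) OR ((B AND D) AND C))

G1 = B AND D
G2 = C AND A
G3 = G2 XOR G1 = (C AND A) XOR (B AND D)
G4 = G1 AND C = (B AND D) AND C
G5 = G3 OR G4 = ((C AND A) XOR (B AND D)) OR ((B AND D) AND C)
G6 = A XOR G5 = A XOR (((C AND A) XOR (B AND D)) OR ((B AND D) AND C))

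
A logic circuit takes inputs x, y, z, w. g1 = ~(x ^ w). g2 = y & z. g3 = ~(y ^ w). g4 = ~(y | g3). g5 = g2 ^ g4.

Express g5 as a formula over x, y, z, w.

(y & z) ^ (~(y | (~(y ^ w))))

g2 = y & z
g3 = ~(y ^ w)
g4 = ~(y | g3) = ~(y | (~(y ^ w)))
g5 = g2 ^ g4 = (y & z) ^ (~(y | (~(y ^ w))))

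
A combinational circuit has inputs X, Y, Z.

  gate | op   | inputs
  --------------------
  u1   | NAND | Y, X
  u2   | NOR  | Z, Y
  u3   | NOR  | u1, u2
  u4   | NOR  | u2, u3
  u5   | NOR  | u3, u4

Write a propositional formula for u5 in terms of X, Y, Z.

((Y NAND X) NOR (Z NOR Y)) NOR ((Z NOR Y) NOR ((Y NAND X) NOR (Z NOR Y)))

u1 = Y NAND X
u2 = Z NOR Y
u3 = u1 NOR u2 = (Y NAND X) NOR (Z NOR Y)
u4 = u2 NOR u3 = (Z NOR Y) NOR ((Y NAND X) NOR (Z NOR Y))
u5 = u3 NOR u4 = ((Y NAND X) NOR (Z NOR Y)) NOR ((Z NOR Y) NOR ((Y NAND X) NOR (Z NOR Y)))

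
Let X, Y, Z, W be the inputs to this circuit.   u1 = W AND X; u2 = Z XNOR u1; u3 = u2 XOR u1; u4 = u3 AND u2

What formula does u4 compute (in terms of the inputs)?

u1 = W AND X
u2 = Z XNOR u1 = Z XNOR (W AND X)
u3 = u2 XOR u1 = (Z XNOR (W AND X)) XOR (W AND X)
u4 = u3 AND u2 = ((Z XNOR (W AND X)) XOR (W AND X)) AND (Z XNOR (W AND X))

((Z XNOR (W AND X)) XOR (W AND X)) AND (Z XNOR (W AND X))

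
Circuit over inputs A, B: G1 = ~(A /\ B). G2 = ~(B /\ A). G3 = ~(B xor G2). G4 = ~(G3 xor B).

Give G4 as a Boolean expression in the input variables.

G2 = ~(B /\ A)
G3 = ~(B xor G2) = ~(B xor (~(B /\ A)))
G4 = ~(G3 xor B) = ~((~(B xor (~(B /\ A)))) xor B)

~((~(B xor (~(B /\ A)))) xor B)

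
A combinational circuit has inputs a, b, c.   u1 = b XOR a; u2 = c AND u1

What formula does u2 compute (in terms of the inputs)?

u1 = b XOR a
u2 = c AND u1 = c AND (b XOR a)

c AND (b XOR a)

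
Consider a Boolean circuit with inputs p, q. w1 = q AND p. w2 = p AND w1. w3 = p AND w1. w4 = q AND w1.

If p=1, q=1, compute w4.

1

w1 = 1 AND 1 = 1
w4 = 1 AND 1 = 1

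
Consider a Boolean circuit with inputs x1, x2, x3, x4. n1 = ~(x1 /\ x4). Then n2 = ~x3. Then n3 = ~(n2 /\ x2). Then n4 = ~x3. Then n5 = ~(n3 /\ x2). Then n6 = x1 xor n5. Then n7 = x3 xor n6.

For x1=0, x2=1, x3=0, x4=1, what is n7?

1

n2 = ~0 = 1
n3 = ~(1 /\ 1) = 0
n5 = ~(0 /\ 1) = 1
n6 = 0 xor 1 = 1
n7 = 0 xor 1 = 1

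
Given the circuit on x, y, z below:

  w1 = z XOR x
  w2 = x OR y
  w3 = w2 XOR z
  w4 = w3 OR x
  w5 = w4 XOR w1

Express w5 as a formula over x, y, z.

(((x OR y) XOR z) OR x) XOR (z XOR x)

w1 = z XOR x
w2 = x OR y
w3 = w2 XOR z = (x OR y) XOR z
w4 = w3 OR x = ((x OR y) XOR z) OR x
w5 = w4 XOR w1 = (((x OR y) XOR z) OR x) XOR (z XOR x)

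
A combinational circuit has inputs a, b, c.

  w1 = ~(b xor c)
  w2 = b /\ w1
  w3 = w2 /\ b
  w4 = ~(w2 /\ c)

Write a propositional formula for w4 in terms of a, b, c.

~((b /\ (~(b xor c))) /\ c)

w1 = ~(b xor c)
w2 = b /\ w1 = b /\ (~(b xor c))
w4 = ~(w2 /\ c) = ~((b /\ (~(b xor c))) /\ c)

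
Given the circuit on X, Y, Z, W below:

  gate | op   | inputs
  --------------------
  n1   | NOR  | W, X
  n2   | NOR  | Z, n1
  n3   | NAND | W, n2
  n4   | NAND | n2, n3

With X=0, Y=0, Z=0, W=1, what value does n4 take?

n1 = 1 NOR 0 = 0
n2 = 0 NOR 0 = 1
n3 = 1 NAND 1 = 0
n4 = 1 NAND 0 = 1

1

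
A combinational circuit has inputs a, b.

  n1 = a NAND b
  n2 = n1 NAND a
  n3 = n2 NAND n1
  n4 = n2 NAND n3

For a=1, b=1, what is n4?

0

n1 = 1 NAND 1 = 0
n2 = 0 NAND 1 = 1
n3 = 1 NAND 0 = 1
n4 = 1 NAND 1 = 0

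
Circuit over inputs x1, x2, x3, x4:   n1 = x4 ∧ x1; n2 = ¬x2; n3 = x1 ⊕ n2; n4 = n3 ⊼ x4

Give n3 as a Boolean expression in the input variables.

x1 ⊕ ¬x2

n2 = ¬x2
n3 = x1 ⊕ n2 = x1 ⊕ ¬x2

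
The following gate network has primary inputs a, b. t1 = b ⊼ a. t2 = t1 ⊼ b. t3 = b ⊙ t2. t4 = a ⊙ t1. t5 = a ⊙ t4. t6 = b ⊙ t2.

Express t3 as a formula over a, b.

b ⊙ ((b ⊼ a) ⊼ b)

t1 = b ⊼ a
t2 = t1 ⊼ b = (b ⊼ a) ⊼ b
t3 = b ⊙ t2 = b ⊙ ((b ⊼ a) ⊼ b)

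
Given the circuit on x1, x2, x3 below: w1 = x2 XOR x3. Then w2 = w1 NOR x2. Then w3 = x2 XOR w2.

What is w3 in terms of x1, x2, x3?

w1 = x2 XOR x3
w2 = w1 NOR x2 = (x2 XOR x3) NOR x2
w3 = x2 XOR w2 = x2 XOR ((x2 XOR x3) NOR x2)

x2 XOR ((x2 XOR x3) NOR x2)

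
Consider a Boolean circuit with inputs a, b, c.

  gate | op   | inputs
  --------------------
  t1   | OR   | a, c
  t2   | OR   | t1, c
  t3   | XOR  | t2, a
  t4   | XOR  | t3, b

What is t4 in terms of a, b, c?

t1 = a OR c
t2 = t1 OR c = (a OR c) OR c
t3 = t2 XOR a = ((a OR c) OR c) XOR a
t4 = t3 XOR b = (((a OR c) OR c) XOR a) XOR b

(((a OR c) OR c) XOR a) XOR b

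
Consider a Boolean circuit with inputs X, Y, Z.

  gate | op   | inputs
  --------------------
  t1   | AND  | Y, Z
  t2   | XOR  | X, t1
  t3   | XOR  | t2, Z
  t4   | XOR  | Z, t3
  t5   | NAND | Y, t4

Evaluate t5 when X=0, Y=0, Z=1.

1

t1 = 0 AND 1 = 0
t2 = 0 XOR 0 = 0
t3 = 0 XOR 1 = 1
t4 = 1 XOR 1 = 0
t5 = 0 NAND 0 = 1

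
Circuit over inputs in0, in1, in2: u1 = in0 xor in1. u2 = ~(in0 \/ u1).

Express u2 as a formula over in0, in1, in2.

~(in0 \/ (in0 xor in1))

u1 = in0 xor in1
u2 = ~(in0 \/ u1) = ~(in0 \/ (in0 xor in1))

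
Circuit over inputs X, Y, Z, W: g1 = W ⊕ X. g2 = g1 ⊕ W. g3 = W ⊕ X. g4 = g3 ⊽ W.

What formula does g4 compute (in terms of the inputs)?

(W ⊕ X) ⊽ W

g3 = W ⊕ X
g4 = g3 ⊽ W = (W ⊕ X) ⊽ W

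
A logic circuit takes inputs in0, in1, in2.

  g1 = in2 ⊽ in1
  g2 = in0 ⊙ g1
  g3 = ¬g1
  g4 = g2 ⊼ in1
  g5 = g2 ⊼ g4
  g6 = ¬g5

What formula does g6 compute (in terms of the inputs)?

g1 = in2 ⊽ in1
g2 = in0 ⊙ g1 = in0 ⊙ (in2 ⊽ in1)
g4 = g2 ⊼ in1 = (in0 ⊙ (in2 ⊽ in1)) ⊼ in1
g5 = g2 ⊼ g4 = (in0 ⊙ (in2 ⊽ in1)) ⊼ ((in0 ⊙ (in2 ⊽ in1)) ⊼ in1)
g6 = ¬g5 = ¬((in0 ⊙ (in2 ⊽ in1)) ⊼ ((in0 ⊙ (in2 ⊽ in1)) ⊼ in1))

¬((in0 ⊙ (in2 ⊽ in1)) ⊼ ((in0 ⊙ (in2 ⊽ in1)) ⊼ in1))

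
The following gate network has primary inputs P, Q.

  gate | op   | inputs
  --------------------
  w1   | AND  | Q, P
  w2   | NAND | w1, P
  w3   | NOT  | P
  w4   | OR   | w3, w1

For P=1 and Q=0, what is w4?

0

w1 = 0 AND 1 = 0
w3 = NOT 1 = 0
w4 = 0 OR 0 = 0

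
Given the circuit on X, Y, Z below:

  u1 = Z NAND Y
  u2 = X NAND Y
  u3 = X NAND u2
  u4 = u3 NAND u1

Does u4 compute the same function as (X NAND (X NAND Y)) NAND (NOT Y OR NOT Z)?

Yes

u1 = Z NAND Y
u2 = X NAND Y
u3 = X NAND u2 = X NAND (X NAND Y)
u4 = u3 NAND u1 = (X NAND (X NAND Y)) NAND (Z NAND Y)
At X=0, Y=0, Z=0: circuit gives 0, formula gives 0.
At X=0, Y=1, Z=1: circuit gives 1, formula gives 1.
Agrees on all 8 inputs.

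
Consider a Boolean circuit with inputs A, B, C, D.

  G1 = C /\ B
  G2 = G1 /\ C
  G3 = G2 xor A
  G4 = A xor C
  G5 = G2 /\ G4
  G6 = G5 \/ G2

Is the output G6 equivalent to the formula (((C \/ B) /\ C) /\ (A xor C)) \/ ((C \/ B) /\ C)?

No

G1 = C /\ B
G2 = G1 /\ C = (C /\ B) /\ C
G4 = A xor C
G5 = G2 /\ G4 = ((C /\ B) /\ C) /\ (A xor C)
G6 = G5 \/ G2 = (((C /\ B) /\ C) /\ (A xor C)) \/ ((C /\ B) /\ C)
At A=0, B=0, C=1, D=0: circuit gives 0, formula gives 1.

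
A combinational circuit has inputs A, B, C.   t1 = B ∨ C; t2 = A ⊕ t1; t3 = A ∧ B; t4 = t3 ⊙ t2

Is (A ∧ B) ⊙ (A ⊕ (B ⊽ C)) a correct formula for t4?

t1 = B ∨ C
t2 = A ⊕ t1 = A ⊕ (B ∨ C)
t3 = A ∧ B
t4 = t3 ⊙ t2 = (A ∧ B) ⊙ (A ⊕ (B ∨ C))
At A=0, B=0, C=0: circuit gives 1, formula gives 0.

No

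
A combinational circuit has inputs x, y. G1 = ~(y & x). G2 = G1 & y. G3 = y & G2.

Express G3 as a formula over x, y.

G1 = ~(y & x)
G2 = G1 & y = (~(y & x)) & y
G3 = y & G2 = y & ((~(y & x)) & y)

y & ((~(y & x)) & y)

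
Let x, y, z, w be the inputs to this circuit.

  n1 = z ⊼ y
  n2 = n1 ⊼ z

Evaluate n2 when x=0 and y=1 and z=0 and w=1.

n1 = 0 ⊼ 1 = 1
n2 = 1 ⊼ 0 = 1

1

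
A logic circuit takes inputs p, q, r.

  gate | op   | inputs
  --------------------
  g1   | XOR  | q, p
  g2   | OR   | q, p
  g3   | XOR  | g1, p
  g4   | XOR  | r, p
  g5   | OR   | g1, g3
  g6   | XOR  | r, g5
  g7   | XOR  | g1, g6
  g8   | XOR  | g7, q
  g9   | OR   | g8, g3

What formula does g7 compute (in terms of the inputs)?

(q XOR p) XOR (r XOR ((q XOR p) OR ((q XOR p) XOR p)))

g1 = q XOR p
g3 = g1 XOR p = (q XOR p) XOR p
g5 = g1 OR g3 = (q XOR p) OR ((q XOR p) XOR p)
g6 = r XOR g5 = r XOR ((q XOR p) OR ((q XOR p) XOR p))
g7 = g1 XOR g6 = (q XOR p) XOR (r XOR ((q XOR p) OR ((q XOR p) XOR p)))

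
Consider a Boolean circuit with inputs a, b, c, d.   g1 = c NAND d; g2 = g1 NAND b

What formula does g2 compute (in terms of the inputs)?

(c NAND d) NAND b

g1 = c NAND d
g2 = g1 NAND b = (c NAND d) NAND b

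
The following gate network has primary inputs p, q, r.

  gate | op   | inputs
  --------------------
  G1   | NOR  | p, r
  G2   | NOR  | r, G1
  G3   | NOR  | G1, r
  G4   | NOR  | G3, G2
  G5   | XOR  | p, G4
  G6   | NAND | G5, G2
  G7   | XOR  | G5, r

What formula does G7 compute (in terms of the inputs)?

G1 = p NOR r
G2 = r NOR G1 = r NOR (p NOR r)
G3 = G1 NOR r = (p NOR r) NOR r
G4 = G3 NOR G2 = ((p NOR r) NOR r) NOR (r NOR (p NOR r))
G5 = p XOR G4 = p XOR (((p NOR r) NOR r) NOR (r NOR (p NOR r)))
G7 = G5 XOR r = (p XOR (((p NOR r) NOR r) NOR (r NOR (p NOR r)))) XOR r

(p XOR (((p NOR r) NOR r) NOR (r NOR (p NOR r)))) XOR r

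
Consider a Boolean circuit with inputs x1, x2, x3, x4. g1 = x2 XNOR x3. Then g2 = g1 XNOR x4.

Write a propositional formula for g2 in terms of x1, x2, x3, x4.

g1 = x2 XNOR x3
g2 = g1 XNOR x4 = (x2 XNOR x3) XNOR x4

(x2 XNOR x3) XNOR x4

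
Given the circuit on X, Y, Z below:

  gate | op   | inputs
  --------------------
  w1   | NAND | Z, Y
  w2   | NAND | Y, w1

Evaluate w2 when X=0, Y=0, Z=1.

1

w1 = 1 NAND 0 = 1
w2 = 0 NAND 1 = 1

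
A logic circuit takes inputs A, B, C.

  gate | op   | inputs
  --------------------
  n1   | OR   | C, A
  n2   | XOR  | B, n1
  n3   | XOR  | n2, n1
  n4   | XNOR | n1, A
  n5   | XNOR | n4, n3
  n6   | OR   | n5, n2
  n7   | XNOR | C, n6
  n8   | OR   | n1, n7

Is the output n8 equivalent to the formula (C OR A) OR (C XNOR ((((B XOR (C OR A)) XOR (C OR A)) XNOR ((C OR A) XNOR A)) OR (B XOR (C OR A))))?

n1 = C OR A
n2 = B XOR n1 = B XOR (C OR A)
n3 = n2 XOR n1 = (B XOR (C OR A)) XOR (C OR A)
n4 = n1 XNOR A = (C OR A) XNOR A
n5 = n4 XNOR n3 = ((C OR A) XNOR A) XNOR ((B XOR (C OR A)) XOR (C OR A))
n6 = n5 OR n2 = (((C OR A) XNOR A) XNOR ((B XOR (C OR A)) XOR (C OR A))) OR (B XOR (C OR A))
n7 = C XNOR n6 = C XNOR ((((C OR A) XNOR A) XNOR ((B XOR (C OR A)) XOR (C OR A))) OR (B XOR (C OR A)))
n8 = n1 OR n7 = (C OR A) OR (C XNOR ((((C OR A) XNOR A) XNOR ((B XOR (C OR A)) XOR (C OR A))) OR (B XOR (C OR A))))
At A=0, B=1, C=0: circuit gives 0, formula gives 0.
At A=0, B=0, C=0: circuit gives 1, formula gives 1.
Agrees on all 8 inputs.

Yes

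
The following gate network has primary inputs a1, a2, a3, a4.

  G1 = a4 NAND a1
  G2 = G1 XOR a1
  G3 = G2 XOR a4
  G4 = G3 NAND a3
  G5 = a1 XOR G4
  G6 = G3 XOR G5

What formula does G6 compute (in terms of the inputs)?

(((a4 NAND a1) XOR a1) XOR a4) XOR (a1 XOR ((((a4 NAND a1) XOR a1) XOR a4) NAND a3))

G1 = a4 NAND a1
G2 = G1 XOR a1 = (a4 NAND a1) XOR a1
G3 = G2 XOR a4 = ((a4 NAND a1) XOR a1) XOR a4
G4 = G3 NAND a3 = (((a4 NAND a1) XOR a1) XOR a4) NAND a3
G5 = a1 XOR G4 = a1 XOR ((((a4 NAND a1) XOR a1) XOR a4) NAND a3)
G6 = G3 XOR G5 = (((a4 NAND a1) XOR a1) XOR a4) XOR (a1 XOR ((((a4 NAND a1) XOR a1) XOR a4) NAND a3))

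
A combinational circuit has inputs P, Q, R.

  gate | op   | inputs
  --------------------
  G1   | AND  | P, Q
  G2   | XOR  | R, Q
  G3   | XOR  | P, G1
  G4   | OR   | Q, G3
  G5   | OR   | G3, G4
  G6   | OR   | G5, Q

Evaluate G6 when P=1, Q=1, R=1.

G1 = 1 AND 1 = 1
G3 = 1 XOR 1 = 0
G4 = 1 OR 0 = 1
G5 = 0 OR 1 = 1
G6 = 1 OR 1 = 1

1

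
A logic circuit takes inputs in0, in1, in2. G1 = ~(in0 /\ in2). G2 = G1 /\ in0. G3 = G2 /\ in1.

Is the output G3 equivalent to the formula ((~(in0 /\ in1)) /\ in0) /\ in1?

G1 = ~(in0 /\ in2)
G2 = G1 /\ in0 = (~(in0 /\ in2)) /\ in0
G3 = G2 /\ in1 = ((~(in0 /\ in2)) /\ in0) /\ in1
At in0=1, in1=1, in2=0: circuit gives 1, formula gives 0.

No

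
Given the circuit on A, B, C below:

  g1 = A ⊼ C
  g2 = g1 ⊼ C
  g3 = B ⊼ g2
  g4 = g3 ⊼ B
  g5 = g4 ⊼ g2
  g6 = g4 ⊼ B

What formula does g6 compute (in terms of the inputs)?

((B ⊼ ((A ⊼ C) ⊼ C)) ⊼ B) ⊼ B

g1 = A ⊼ C
g2 = g1 ⊼ C = (A ⊼ C) ⊼ C
g3 = B ⊼ g2 = B ⊼ ((A ⊼ C) ⊼ C)
g4 = g3 ⊼ B = (B ⊼ ((A ⊼ C) ⊼ C)) ⊼ B
g6 = g4 ⊼ B = ((B ⊼ ((A ⊼ C) ⊼ C)) ⊼ B) ⊼ B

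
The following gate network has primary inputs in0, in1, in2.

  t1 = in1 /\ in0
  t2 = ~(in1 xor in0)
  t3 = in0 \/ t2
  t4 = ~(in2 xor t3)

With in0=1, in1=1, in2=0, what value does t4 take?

0

t2 = ~(1 xor 1) = 1
t3 = 1 \/ 1 = 1
t4 = ~(0 xor 1) = 0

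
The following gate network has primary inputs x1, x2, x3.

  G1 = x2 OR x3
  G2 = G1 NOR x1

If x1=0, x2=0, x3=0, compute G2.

G1 = 0 OR 0 = 0
G2 = 0 NOR 0 = 1

1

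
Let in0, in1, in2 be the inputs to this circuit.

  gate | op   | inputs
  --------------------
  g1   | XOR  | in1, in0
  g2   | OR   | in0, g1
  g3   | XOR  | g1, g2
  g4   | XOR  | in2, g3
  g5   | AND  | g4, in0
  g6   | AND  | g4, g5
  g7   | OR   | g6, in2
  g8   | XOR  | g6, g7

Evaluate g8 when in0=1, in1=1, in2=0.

0

g1 = 1 XOR 1 = 0
g2 = 1 OR 0 = 1
g3 = 0 XOR 1 = 1
g4 = 0 XOR 1 = 1
g5 = 1 AND 1 = 1
g6 = 1 AND 1 = 1
g7 = 1 OR 0 = 1
g8 = 1 XOR 1 = 0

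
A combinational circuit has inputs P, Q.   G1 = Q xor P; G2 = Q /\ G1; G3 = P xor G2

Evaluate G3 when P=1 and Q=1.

1

G1 = 1 xor 1 = 0
G2 = 1 /\ 0 = 0
G3 = 1 xor 0 = 1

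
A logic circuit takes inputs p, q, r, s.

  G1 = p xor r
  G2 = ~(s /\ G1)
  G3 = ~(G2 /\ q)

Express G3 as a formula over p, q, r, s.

G1 = p xor r
G2 = ~(s /\ G1) = ~(s /\ (p xor r))
G3 = ~(G2 /\ q) = ~((~(s /\ (p xor r))) /\ q)

~((~(s /\ (p xor r))) /\ q)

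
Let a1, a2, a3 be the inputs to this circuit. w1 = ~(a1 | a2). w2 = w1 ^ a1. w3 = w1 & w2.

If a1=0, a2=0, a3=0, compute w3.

w1 = ~(0 | 0) = 1
w2 = 1 ^ 0 = 1
w3 = 1 & 1 = 1

1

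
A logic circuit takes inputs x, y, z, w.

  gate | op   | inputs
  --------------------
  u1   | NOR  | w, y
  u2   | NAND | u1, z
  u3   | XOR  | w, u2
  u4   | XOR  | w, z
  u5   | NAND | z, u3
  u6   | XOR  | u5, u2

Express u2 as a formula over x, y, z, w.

(w NOR y) NAND z

u1 = w NOR y
u2 = u1 NAND z = (w NOR y) NAND z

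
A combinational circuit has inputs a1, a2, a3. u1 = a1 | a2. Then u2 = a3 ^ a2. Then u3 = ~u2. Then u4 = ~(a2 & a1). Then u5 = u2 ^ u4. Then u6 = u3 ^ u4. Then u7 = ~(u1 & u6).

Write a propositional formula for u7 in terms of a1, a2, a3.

~((a1 | a2) & (~(a3 ^ a2) ^ (~(a2 & a1))))

u1 = a1 | a2
u2 = a3 ^ a2
u3 = ~u2 = ~(a3 ^ a2)
u4 = ~(a2 & a1)
u6 = u3 ^ u4 = ~(a3 ^ a2) ^ (~(a2 & a1))
u7 = ~(u1 & u6) = ~((a1 | a2) & (~(a3 ^ a2) ^ (~(a2 & a1))))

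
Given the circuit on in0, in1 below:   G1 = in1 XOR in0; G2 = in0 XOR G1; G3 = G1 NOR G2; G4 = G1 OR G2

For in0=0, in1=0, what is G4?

G1 = 0 XOR 0 = 0
G2 = 0 XOR 0 = 0
G4 = 0 OR 0 = 0

0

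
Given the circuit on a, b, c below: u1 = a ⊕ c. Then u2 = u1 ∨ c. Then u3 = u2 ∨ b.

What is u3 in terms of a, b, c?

((a ⊕ c) ∨ c) ∨ b

u1 = a ⊕ c
u2 = u1 ∨ c = (a ⊕ c) ∨ c
u3 = u2 ∨ b = ((a ⊕ c) ∨ c) ∨ b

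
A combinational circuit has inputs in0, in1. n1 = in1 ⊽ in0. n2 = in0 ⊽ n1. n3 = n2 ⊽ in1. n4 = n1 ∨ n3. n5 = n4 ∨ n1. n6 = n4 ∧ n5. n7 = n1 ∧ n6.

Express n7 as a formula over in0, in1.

n1 = in1 ⊽ in0
n2 = in0 ⊽ n1 = in0 ⊽ (in1 ⊽ in0)
n3 = n2 ⊽ in1 = (in0 ⊽ (in1 ⊽ in0)) ⊽ in1
n4 = n1 ∨ n3 = (in1 ⊽ in0) ∨ ((in0 ⊽ (in1 ⊽ in0)) ⊽ in1)
n5 = n4 ∨ n1 = ((in1 ⊽ in0) ∨ ((in0 ⊽ (in1 ⊽ in0)) ⊽ in1)) ∨ (in1 ⊽ in0)
n6 = n4 ∧ n5 = ((in1 ⊽ in0) ∨ ((in0 ⊽ (in1 ⊽ in0)) ⊽ in1)) ∧ (((in1 ⊽ in0) ∨ ((in0 ⊽ (in1 ⊽ in0)) ⊽ in1)) ∨ (in1 ⊽ in0))
n7 = n1 ∧ n6 = (in1 ⊽ in0) ∧ (((in1 ⊽ in0) ∨ ((in0 ⊽ (in1 ⊽ in0)) ⊽ in1)) ∧ (((in1 ⊽ in0) ∨ ((in0 ⊽ (in1 ⊽ in0)) ⊽ in1)) ∨ (in1 ⊽ in0)))

(in1 ⊽ in0) ∧ (((in1 ⊽ in0) ∨ ((in0 ⊽ (in1 ⊽ in0)) ⊽ in1)) ∧ (((in1 ⊽ in0) ∨ ((in0 ⊽ (in1 ⊽ in0)) ⊽ in1)) ∨ (in1 ⊽ in0)))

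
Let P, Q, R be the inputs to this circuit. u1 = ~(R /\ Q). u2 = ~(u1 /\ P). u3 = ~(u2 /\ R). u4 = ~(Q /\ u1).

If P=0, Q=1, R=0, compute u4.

0

u1 = ~(0 /\ 1) = 1
u4 = ~(1 /\ 1) = 0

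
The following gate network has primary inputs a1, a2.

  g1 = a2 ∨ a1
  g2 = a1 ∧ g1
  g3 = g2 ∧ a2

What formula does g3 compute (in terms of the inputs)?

g1 = a2 ∨ a1
g2 = a1 ∧ g1 = a1 ∧ (a2 ∨ a1)
g3 = g2 ∧ a2 = (a1 ∧ (a2 ∨ a1)) ∧ a2

(a1 ∧ (a2 ∨ a1)) ∧ a2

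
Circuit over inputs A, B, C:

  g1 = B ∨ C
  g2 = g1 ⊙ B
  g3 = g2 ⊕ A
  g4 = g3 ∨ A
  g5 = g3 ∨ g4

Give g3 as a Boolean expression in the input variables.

g1 = B ∨ C
g2 = g1 ⊙ B = (B ∨ C) ⊙ B
g3 = g2 ⊕ A = ((B ∨ C) ⊙ B) ⊕ A

((B ∨ C) ⊙ B) ⊕ A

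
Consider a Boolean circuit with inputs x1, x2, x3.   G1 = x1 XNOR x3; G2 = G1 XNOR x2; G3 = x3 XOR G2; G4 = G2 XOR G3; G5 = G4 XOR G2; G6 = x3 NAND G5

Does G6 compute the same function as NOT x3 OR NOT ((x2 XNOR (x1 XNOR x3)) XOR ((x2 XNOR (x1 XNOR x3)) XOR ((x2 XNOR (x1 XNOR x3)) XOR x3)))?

Yes

G1 = x1 XNOR x3
G2 = G1 XNOR x2 = (x1 XNOR x3) XNOR x2
G3 = x3 XOR G2 = x3 XOR ((x1 XNOR x3) XNOR x2)
G4 = G2 XOR G3 = ((x1 XNOR x3) XNOR x2) XOR (x3 XOR ((x1 XNOR x3) XNOR x2))
G5 = G4 XOR G2 = (((x1 XNOR x3) XNOR x2) XOR (x3 XOR ((x1 XNOR x3) XNOR x2))) XOR ((x1 XNOR x3) XNOR x2)
G6 = x3 NAND G5 = x3 NAND ((((x1 XNOR x3) XNOR x2) XOR (x3 XOR ((x1 XNOR x3) XNOR x2))) XOR ((x1 XNOR x3) XNOR x2))
At x1=0, x2=1, x3=1: circuit gives 0, formula gives 0.
At x1=0, x2=0, x3=0: circuit gives 1, formula gives 1.
Agrees on all 8 inputs.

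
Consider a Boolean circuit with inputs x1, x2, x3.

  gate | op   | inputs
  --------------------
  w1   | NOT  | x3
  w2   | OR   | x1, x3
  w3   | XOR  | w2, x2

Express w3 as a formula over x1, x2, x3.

w2 = x1 OR x3
w3 = w2 XOR x2 = (x1 OR x3) XOR x2

(x1 OR x3) XOR x2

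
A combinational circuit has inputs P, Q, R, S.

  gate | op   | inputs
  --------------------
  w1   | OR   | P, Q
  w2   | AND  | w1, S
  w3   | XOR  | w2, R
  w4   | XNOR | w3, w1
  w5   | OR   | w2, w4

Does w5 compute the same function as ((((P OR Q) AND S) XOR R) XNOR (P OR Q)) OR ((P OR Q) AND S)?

Yes

w1 = P OR Q
w2 = w1 AND S = (P OR Q) AND S
w3 = w2 XOR R = ((P OR Q) AND S) XOR R
w4 = w3 XNOR w1 = (((P OR Q) AND S) XOR R) XNOR (P OR Q)
w5 = w2 OR w4 = ((P OR Q) AND S) OR ((((P OR Q) AND S) XOR R) XNOR (P OR Q))
At P=0, Q=0, R=1, S=0: circuit gives 0, formula gives 0.
At P=0, Q=0, R=0, S=0: circuit gives 1, formula gives 1.
Agrees on all 16 inputs.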